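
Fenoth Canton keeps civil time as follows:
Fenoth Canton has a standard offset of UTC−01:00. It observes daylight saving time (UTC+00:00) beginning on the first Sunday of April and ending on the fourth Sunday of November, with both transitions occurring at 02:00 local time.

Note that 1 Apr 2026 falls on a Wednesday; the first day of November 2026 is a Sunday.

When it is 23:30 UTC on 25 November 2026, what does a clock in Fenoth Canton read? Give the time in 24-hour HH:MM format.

1 April 2026 is a Wednesday, so the first Sunday is April 5.
1 November 2026 is a Sunday, so the first Sunday is November 1 and the fourth is November 22.
At the standard offset (UTC−01:00), 23:30 UTC − 1h = 22:30 Fenoth Canton standard time.
The standard-time date in Fenoth Canton, 25 November 2026, does not fall between 5 April and 22 November, so daylight saving is not in effect and Fenoth Canton is at UTC−01:00.
23:30 UTC − 1h = 22:30 local.

22:30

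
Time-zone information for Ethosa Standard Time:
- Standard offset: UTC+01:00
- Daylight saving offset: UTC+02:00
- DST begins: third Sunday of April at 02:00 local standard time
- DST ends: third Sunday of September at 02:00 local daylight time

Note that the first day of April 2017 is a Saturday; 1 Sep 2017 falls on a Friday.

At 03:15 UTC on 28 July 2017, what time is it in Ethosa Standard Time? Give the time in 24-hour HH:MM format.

05:15

1 April 2017 is a Saturday, so the first Sunday is April 2 and the third is April 16.
1 September 2017 is a Friday, so the first Sunday is September 3 and the third is September 17.
At the standard offset (UTC+01:00), 03:15 UTC + 1h = 04:15 Ethosa Standard Time standard time.
Daylight saving runs 16 April – 17 September; the standard-time date in Ethosa Standard Time, 28 July 2017, is inside that window, so Ethosa Standard Time is at UTC+02:00.
03:15 UTC + 2h = 05:15 local.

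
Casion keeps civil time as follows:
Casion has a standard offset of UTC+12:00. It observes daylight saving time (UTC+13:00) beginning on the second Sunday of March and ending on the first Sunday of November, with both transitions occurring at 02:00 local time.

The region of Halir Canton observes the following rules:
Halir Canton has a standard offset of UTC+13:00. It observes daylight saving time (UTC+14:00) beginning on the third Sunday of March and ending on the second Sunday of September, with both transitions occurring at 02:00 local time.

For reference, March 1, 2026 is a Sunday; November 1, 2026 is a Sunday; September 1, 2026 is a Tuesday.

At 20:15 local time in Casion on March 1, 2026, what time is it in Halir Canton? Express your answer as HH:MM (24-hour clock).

1 March 2026 is a Sunday, so the first Sunday is March 1 and the second is March 8.
1 November 2026 is a Sunday, so the first Sunday is November 1.
March 1, 2026 does not fall between 8 March and 1 November, so daylight saving is not in effect and Casion is at UTC+12:00.
20:15 Casion − 12h = 08:15 UTC.
1 March 2026 is a Sunday, so the first Sunday is March 1 and the third is March 15.
1 September 2026 is a Tuesday, so the first Sunday is September 6 and the second is September 13.
At the standard offset (UTC+13:00), 08:15 UTC + 13h = 21:15 Halir Canton standard time.
The standard-time date in Halir Canton, March 1, 2026, does not fall between 15 March and 13 September, so daylight saving is not in effect and Halir Canton is at UTC+13:00.
08:15 UTC + 13h = 21:15 Halir Canton.

21:15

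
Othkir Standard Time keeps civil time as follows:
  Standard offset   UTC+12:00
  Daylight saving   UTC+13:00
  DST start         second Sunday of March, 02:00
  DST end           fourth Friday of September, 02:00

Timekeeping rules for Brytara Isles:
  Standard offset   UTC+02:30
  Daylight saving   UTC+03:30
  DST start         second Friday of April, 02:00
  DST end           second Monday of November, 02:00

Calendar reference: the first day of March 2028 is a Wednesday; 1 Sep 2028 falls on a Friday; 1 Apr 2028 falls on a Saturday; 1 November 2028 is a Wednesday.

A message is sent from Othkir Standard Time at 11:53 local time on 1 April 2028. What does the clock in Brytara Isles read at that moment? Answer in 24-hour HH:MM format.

01:23

1 March 2028 is a Wednesday, so the first Sunday is March 5 and the second is March 12.
1 September 2028 is a Friday, so the first Friday is September 1 and the fourth is September 22.
Daylight saving runs 12 March – 22 September; 1 April 2028 is inside that window, so Othkir Standard Time is at UTC+13:00.
11:53 Othkir Standard Time − 13h = 22:53 UTC (rolling into the previous day, 31 March 2028).
1 April 2028 is a Saturday, so the first Friday is April 7 and the second is April 14.
1 November 2028 is a Wednesday, so the first Monday is November 6 and the second is November 13.
At the standard offset (UTC+02:30), 22:53 UTC + 2h30m = 01:23 Brytara Isles standard time (rolling into the next day, 1 April 2028).
The standard-time date in Brytara Isles, 1 April 2028, is outside the daylight-saving period (14 April – 13 November), so Brytara Isles is on standard time, UTC+02:30.
22:53 UTC + 2h30m = 01:23 Brytara Isles (rolling into the next day, 1 April 2028).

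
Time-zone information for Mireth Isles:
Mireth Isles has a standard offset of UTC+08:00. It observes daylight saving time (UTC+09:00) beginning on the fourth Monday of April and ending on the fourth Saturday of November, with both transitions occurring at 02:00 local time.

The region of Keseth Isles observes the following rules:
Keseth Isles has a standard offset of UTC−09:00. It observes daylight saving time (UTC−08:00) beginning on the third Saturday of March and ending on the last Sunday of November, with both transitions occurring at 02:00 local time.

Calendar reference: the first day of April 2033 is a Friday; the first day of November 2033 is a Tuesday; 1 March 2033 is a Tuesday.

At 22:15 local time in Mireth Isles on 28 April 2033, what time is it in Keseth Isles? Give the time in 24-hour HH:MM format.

1 April 2033 is a Friday, so the first Monday is April 4 and the fourth is April 25.
1 November 2033 is a Tuesday, so the first Saturday is November 5 and the fourth is November 26.
28 April 2033 lies within the daylight-saving period (25 April – 26 November), so Mireth Isles is on daylight time, UTC+09:00.
22:15 Mireth Isles − 9h = 13:15 UTC.
1 March 2033 is a Tuesday, so the first Saturday is March 5 and the third is March 19.
1 November 2033 is a Tuesday, so Sundays fall on 6, 13, 20, 27; the last is November 27.
At the standard offset (UTC−09:00), 13:15 UTC − 9h = 04:15 Keseth Isles standard time.
Daylight saving runs 19 March – 27 November; the standard-time date in Keseth Isles, 28 April 2033, is inside that window, so Keseth Isles is at UTC−08:00.
13:15 UTC − 8h = 05:15 Keseth Isles.

05:15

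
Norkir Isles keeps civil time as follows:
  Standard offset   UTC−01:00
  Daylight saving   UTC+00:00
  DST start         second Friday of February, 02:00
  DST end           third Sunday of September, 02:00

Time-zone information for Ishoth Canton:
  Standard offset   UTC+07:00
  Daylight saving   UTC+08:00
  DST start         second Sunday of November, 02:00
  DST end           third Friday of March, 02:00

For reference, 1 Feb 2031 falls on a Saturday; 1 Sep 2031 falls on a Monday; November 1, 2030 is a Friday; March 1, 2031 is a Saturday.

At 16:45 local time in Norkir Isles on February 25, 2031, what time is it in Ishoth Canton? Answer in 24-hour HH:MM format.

00:45

1 February 2031 is a Saturday, so the first Friday is February 7 and the second is February 14.
1 September 2031 is a Monday, so the first Sunday is September 7 and the third is September 21.
February 25, 2031 falls between 14 February and 21 September, so daylight saving is in effect and Norkir Isles is at UTC+00:00.
16:45 Norkir Isles − 0h = 16:45 UTC.
1 November 2030 is a Friday, so the first Sunday is November 3 and the second is November 10.
1 March 2031 is a Saturday, so the first Friday is March 7 and the third is March 21.
At the standard offset (UTC+07:00), 16:45 UTC + 7h = 23:45 Ishoth Canton standard time.
Daylight saving runs 10 November 2030 – 21 March 2031; the standard-time date in Ishoth Canton, February 25, 2031, is inside that window, so Ishoth Canton is at UTC+08:00.
16:45 UTC + 8h = 00:45 Ishoth Canton (rolling into the next day, 26 February 2031).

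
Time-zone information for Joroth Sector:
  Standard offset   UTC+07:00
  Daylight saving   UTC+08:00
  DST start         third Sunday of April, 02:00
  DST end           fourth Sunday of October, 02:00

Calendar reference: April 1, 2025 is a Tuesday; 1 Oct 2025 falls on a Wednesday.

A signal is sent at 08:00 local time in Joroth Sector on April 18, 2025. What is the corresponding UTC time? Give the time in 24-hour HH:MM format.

1 April 2025 is a Tuesday, so the first Sunday is April 6 and the third is April 20.
1 October 2025 is a Wednesday, so the first Sunday is October 5 and the fourth is October 26.
Daylight saving runs 20 April – 26 October; April 18, 2025 is outside that window, so Joroth Sector is on standard time at UTC+07:00.
08:00 local − 7h = 01:00 UTC.

01:00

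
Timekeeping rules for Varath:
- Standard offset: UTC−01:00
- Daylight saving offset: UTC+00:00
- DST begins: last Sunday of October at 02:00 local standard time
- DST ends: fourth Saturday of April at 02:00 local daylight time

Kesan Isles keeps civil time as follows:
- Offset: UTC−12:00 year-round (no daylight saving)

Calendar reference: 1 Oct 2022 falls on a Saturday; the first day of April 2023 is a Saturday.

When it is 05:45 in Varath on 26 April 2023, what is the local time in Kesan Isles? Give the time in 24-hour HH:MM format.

18:45

1 October 2022 is a Saturday, so Sundays fall on 2, 9, 16, 23, 30; the last is October 30.
1 April 2023 is a Saturday, so the first Saturday is April 1 and the fourth is April 22.
26 April 2023 does not fall between 30 October 2022 and 22 April 2023, so daylight saving is not in effect and Varath is at UTC−01:00.
05:45 Varath + 1h = 06:45 UTC.
Kesan Isles has no daylight saving, so its offset is UTC−12:00 year-round.
06:45 UTC − 12h = 18:45 Kesan Isles (rolling into the previous day, 25 April 2023).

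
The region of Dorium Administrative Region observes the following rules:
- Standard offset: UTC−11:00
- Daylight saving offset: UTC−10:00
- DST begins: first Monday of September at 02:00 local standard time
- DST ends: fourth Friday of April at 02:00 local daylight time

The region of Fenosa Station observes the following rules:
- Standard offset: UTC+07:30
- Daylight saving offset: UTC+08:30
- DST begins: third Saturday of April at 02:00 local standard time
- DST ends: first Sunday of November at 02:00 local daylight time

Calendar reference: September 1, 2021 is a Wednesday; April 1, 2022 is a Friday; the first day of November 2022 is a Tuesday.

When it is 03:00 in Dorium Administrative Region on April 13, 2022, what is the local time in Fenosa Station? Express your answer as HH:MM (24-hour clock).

20:30

1 September 2021 is a Wednesday, so the first Monday is September 6.
1 April 2022 is a Friday, so the first Friday is April 1 and the fourth is April 22.
April 13, 2022 falls between 6 September 2021 and 22 April 2022, so daylight saving is in effect and Dorium Administrative Region is at UTC−10:00.
03:00 Dorium Administrative Region + 10h = 13:00 UTC.
1 April 2022 is a Friday, so the first Saturday is April 2 and the third is April 16.
1 November 2022 is a Tuesday, so the first Sunday is November 6.
At the standard offset (UTC+07:30), 13:00 UTC + 7h30m = 20:30 Fenosa Station standard time.
The standard-time date in Fenosa Station, April 13, 2022, does not fall between 16 April and 6 November, so daylight saving is not in effect and Fenosa Station is at UTC+07:30.
13:00 UTC + 7h30m = 20:30 Fenosa Station.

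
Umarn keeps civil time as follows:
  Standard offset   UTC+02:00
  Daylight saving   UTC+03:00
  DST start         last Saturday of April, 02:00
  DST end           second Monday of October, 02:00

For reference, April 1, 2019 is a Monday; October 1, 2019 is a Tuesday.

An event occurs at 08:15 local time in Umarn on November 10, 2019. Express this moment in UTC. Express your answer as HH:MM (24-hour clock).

1 April 2019 is a Monday, so Saturdays fall on 6, 13, 20, 27; the last is April 27.
1 October 2019 is a Tuesday, so the first Monday is October 7 and the second is October 14.
Daylight saving runs 27 April – 14 October; November 10, 2019 is outside that window, so Umarn is on standard time at UTC+02:00.
08:15 local − 2h = 06:15 UTC.

06:15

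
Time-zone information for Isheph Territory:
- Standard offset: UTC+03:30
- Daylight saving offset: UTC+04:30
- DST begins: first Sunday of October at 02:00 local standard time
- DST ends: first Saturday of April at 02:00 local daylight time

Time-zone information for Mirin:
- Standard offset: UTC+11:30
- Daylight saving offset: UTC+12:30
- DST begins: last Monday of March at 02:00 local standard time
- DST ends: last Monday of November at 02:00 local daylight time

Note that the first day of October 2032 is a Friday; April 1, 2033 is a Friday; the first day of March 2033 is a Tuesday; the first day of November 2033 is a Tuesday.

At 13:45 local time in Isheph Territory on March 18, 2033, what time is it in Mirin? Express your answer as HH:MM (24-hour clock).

1 October 2032 is a Friday, so the first Sunday is October 3.
1 April 2033 is a Friday, so the first Saturday is April 2.
March 18, 2033 lies within the daylight-saving period (3 October 2032 – 2 April 2033), so Isheph Territory is on daylight time, UTC+04:30.
13:45 Isheph Territory − 4h30m = 09:15 UTC.
1 March 2033 is a Tuesday, so Mondays fall on 7, 14, 21, 28; the last is March 28.
1 November 2033 is a Tuesday, so Mondays fall on 7, 14, 21, 28; the last is November 28.
At the standard offset (UTC+11:30), 09:15 UTC + 11h30m = 20:45 Mirin standard time.
The standard-time date in Mirin, March 18, 2033, does not fall between 28 March and 28 November, so daylight saving is not in effect and Mirin is at UTC+11:30.
09:15 UTC + 11h30m = 20:45 Mirin.

20:45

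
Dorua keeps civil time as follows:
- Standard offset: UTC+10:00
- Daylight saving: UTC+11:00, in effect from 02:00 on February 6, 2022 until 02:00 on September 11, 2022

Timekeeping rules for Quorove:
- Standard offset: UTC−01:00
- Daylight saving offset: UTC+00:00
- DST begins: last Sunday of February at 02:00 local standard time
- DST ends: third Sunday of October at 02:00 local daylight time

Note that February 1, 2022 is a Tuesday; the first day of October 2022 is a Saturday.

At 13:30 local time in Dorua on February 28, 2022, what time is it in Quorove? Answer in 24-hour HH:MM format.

Daylight saving runs 6 February – 11 September; February 28, 2022 is inside that window, so Dorua is at UTC+11:00.
13:30 Dorua − 11h = 02:30 UTC.
1 February 2022 is a Tuesday, so Sundays fall on 6, 13, 20, 27; the last is February 27.
1 October 2022 is a Saturday, so the first Sunday is October 2 and the third is October 16.
At the standard offset (UTC−01:00), 02:30 UTC − 1h = 01:30 Quorove standard time.
The standard-time date in Quorove, February 28, 2022, falls between 27 February and 16 October, so daylight saving is in effect and Quorove is at UTC+00:00.
02:30 UTC + 0h = 02:30 Quorove.

02:30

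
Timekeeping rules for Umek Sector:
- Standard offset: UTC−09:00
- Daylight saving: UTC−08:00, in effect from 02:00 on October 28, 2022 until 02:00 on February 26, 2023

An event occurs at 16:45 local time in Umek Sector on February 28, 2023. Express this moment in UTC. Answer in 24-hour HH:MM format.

Daylight saving runs 28 October 2022 – 26 February 2023; February 28, 2023 is outside that window, so Umek Sector is on standard time at UTC−09:00.
16:45 local + 9h = 01:45 UTC (rolling into the next day, 1 March 2023).

01:45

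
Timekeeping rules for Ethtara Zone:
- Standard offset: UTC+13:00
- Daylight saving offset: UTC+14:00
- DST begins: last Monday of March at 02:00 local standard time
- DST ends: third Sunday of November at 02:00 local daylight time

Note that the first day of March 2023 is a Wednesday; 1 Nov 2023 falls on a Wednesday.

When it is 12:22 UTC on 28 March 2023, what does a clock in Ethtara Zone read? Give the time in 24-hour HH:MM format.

1 March 2023 is a Wednesday, so Mondays fall on 6, 13, 20, 27; the last is March 27.
1 November 2023 is a Wednesday, so the first Sunday is November 5 and the third is November 19.
At the standard offset (UTC+13:00), 12:22 UTC + 13h = 01:22 Ethtara Zone standard time (rolling into the next day, 29 March 2023).
The standard-time date in Ethtara Zone, 29 March 2023, falls between 27 March and 19 November, so daylight saving is in effect and Ethtara Zone is at UTC+14:00.
12:22 UTC + 14h = 02:22 local (rolling into the next day, 29 March 2023).

02:22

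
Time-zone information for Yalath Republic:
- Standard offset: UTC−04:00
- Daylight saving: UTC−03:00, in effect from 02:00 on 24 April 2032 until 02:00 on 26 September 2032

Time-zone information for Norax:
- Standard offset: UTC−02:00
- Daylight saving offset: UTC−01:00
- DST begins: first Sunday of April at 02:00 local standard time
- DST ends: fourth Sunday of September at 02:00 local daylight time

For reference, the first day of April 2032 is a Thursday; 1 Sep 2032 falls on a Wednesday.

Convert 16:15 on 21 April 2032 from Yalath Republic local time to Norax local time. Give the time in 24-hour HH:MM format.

21 April 2032 is outside the daylight-saving period (24 April – 26 September), so Yalath Republic is on standard time, UTC−04:00.
16:15 Yalath Republic + 4h = 20:15 UTC.
1 April 2032 is a Thursday, so the first Sunday is April 4.
1 September 2032 is a Wednesday, so the first Sunday is September 5 and the fourth is September 26.
At the standard offset (UTC−02:00), 20:15 UTC − 2h = 18:15 Norax standard time.
Daylight saving runs 4 April – 26 September; the standard-time date in Norax, 21 April 2032, is inside that window, so Norax is at UTC−01:00.
20:15 UTC − 1h = 19:15 Norax.

19:15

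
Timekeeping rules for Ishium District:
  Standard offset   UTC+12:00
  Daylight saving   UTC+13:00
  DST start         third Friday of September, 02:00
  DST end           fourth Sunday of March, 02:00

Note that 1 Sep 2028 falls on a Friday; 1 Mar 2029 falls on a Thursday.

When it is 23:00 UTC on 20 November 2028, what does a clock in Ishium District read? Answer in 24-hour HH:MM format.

12:00

1 September 2028 is a Friday, so the first Friday is September 1 and the third is September 15.
1 March 2029 is a Thursday, so the first Sunday is March 4 and the fourth is March 25.
At the standard offset (UTC+12:00), 23:00 UTC + 12h = 11:00 Ishium District standard time (rolling into the next day, 21 November 2028).
Daylight saving runs 15 September 2028 – 25 March 2029; the standard-time date in Ishium District, 21 November 2028, is inside that window, so Ishium District is at UTC+13:00.
23:00 UTC + 13h = 12:00 local (rolling into the next day, 21 November 2028).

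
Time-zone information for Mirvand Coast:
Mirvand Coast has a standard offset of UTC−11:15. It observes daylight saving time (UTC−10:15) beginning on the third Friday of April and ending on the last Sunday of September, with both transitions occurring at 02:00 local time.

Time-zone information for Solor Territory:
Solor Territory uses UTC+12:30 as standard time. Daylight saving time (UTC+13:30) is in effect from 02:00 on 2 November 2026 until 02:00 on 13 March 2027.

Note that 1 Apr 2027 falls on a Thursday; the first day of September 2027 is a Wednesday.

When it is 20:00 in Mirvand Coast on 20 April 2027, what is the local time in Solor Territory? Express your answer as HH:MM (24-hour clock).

18:45

1 April 2027 is a Thursday, so the first Friday is April 2 and the third is April 16.
1 September 2027 is a Wednesday, so Sundays fall on 5, 12, 19, 26; the last is September 26.
20 April 2027 falls between 16 April and 26 September, so daylight saving is in effect and Mirvand Coast is at UTC−10:15.
20:00 Mirvand Coast + 10h15m = 06:15 UTC (rolling into the next day, 21 April 2027).
At the standard offset (UTC+12:30), 06:15 UTC + 12h30m = 18:45 Solor Territory standard time.
Daylight saving runs 2 November 2026 – 13 March 2027; the standard-time date in Solor Territory, 21 April 2027, is outside that window, so Solor Territory is on standard time at UTC+12:30.
06:15 UTC + 12h30m = 18:45 Solor Territory.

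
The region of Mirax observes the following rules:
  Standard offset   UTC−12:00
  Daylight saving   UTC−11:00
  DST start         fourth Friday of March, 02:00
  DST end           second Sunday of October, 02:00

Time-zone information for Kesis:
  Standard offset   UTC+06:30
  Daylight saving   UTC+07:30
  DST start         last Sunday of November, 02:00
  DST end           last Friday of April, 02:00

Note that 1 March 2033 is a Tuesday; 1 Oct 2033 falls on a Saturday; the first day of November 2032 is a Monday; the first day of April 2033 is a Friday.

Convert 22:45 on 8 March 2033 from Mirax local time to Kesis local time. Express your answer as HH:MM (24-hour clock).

18:15

1 March 2033 is a Tuesday, so the first Friday is March 4 and the fourth is March 25.
1 October 2033 is a Saturday, so the first Sunday is October 2 and the second is October 9.
8 March 2033 does not fall between 25 March and 9 October, so daylight saving is not in effect and Mirax is at UTC−12:00.
22:45 Mirax + 12h = 10:45 UTC (rolling into the next day, 9 March 2033).
1 November 2032 is a Monday, so Sundays fall on 7, 14, 21, 28; the last is November 28.
1 April 2033 is a Friday, so Fridays fall on 1, 8, 15, 22, 29; the last is April 29.
At the standard offset (UTC+06:30), 10:45 UTC + 6h30m = 17:15 Kesis standard time.
Daylight saving runs 28 November 2032 – 29 April 2033; the standard-time date in Kesis, 9 March 2033, is inside that window, so Kesis is at UTC+07:30.
10:45 UTC + 7h30m = 18:15 Kesis.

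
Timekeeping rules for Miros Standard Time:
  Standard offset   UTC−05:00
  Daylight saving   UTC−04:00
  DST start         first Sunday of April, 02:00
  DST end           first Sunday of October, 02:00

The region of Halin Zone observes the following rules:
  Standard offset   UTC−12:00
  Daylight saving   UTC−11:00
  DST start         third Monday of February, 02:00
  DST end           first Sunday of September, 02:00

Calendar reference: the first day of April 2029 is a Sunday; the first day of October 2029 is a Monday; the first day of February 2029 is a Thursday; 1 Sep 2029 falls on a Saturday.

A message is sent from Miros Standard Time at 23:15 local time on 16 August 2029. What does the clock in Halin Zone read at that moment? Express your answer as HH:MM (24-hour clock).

1 April 2029 is a Sunday, so the first Sunday is April 1.
1 October 2029 is a Monday, so the first Sunday is October 7.
Daylight saving runs 1 April – 7 October; 16 August 2029 is inside that window, so Miros Standard Time is at UTC−04:00.
23:15 Miros Standard Time + 4h = 03:15 UTC (rolling into the next day, 17 August 2029).
1 February 2029 is a Thursday, so the first Monday is February 5 and the third is February 19.
1 September 2029 is a Saturday, so the first Sunday is September 2.
At the standard offset (UTC−12:00), 03:15 UTC − 12h = 15:15 Halin Zone standard time (rolling into the previous day, 16 August 2029).
The standard-time date in Halin Zone, 16 August 2029, falls between 19 February and 2 September, so daylight saving is in effect and Halin Zone is at UTC−11:00.
03:15 UTC − 11h = 16:15 Halin Zone (rolling into the previous day, 16 August 2029).

16:15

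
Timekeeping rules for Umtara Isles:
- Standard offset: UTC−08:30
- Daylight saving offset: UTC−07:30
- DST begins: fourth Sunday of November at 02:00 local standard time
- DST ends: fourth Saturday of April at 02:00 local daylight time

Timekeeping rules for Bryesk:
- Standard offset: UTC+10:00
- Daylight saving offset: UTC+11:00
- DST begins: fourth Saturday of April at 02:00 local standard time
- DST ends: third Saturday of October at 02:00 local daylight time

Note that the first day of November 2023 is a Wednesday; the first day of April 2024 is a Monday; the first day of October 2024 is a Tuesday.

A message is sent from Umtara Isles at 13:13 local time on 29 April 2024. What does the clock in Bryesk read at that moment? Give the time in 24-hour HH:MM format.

1 November 2023 is a Wednesday, so the first Sunday is November 5 and the fourth is November 26.
1 April 2024 is a Monday, so the first Saturday is April 6 and the fourth is April 27.
Daylight saving runs 26 November 2023 – 27 April 2024; 29 April 2024 is outside that window, so Umtara Isles is on standard time at UTC−08:30.
13:13 Umtara Isles + 8h30m = 21:43 UTC.
1 April 2024 is a Monday, so the first Saturday is April 6 and the fourth is April 27.
1 October 2024 is a Tuesday, so the first Saturday is October 5 and the third is October 19.
At the standard offset (UTC+10:00), 21:43 UTC + 10h = 07:43 Bryesk standard time (rolling into the next day, 30 April 2024).
The standard-time date in Bryesk, 30 April 2024, lies within the daylight-saving period (27 April – 19 October), so Bryesk is on daylight time, UTC+11:00.
21:43 UTC + 11h = 08:43 Bryesk (rolling into the next day, 30 April 2024).

08:43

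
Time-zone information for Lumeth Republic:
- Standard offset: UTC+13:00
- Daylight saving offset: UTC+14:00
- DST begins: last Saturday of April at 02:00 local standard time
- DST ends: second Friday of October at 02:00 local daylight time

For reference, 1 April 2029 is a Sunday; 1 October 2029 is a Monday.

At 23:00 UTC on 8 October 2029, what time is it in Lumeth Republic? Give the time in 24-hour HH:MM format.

13:00

1 April 2029 is a Sunday, so Saturdays fall on 7, 14, 21, 28; the last is April 28.
1 October 2029 is a Monday, so the first Friday is October 5 and the second is October 12.
At the standard offset (UTC+13:00), 23:00 UTC + 13h = 12:00 Lumeth Republic standard time (rolling into the next day, 9 October 2029).
Daylight saving runs 28 April – 12 October; the standard-time date in Lumeth Republic, 9 October 2029, is inside that window, so Lumeth Republic is at UTC+14:00.
23:00 UTC + 14h = 13:00 local (rolling into the next day, 9 October 2029).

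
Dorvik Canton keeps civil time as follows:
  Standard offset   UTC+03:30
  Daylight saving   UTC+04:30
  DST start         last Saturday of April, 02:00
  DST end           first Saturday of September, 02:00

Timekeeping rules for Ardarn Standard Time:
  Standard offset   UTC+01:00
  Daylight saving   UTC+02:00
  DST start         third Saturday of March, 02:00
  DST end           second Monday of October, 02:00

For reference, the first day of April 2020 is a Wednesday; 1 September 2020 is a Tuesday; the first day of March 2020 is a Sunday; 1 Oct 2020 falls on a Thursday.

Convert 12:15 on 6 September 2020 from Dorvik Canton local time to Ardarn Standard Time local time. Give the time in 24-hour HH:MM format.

1 April 2020 is a Wednesday, so Saturdays fall on 4, 11, 18, 25; the last is April 25.
1 September 2020 is a Tuesday, so the first Saturday is September 5.
Daylight saving runs 25 April – 5 September; 6 September 2020 is outside that window, so Dorvik Canton is on standard time at UTC+03:30.
12:15 Dorvik Canton − 3h30m = 08:45 UTC.
1 March 2020 is a Sunday, so the first Saturday is March 7 and the third is March 21.
1 October 2020 is a Thursday, so the first Monday is October 5 and the second is October 12.
At the standard offset (UTC+01:00), 08:45 UTC + 1h = 09:45 Ardarn Standard Time standard time.
The standard-time date in Ardarn Standard Time, 6 September 2020, lies within the daylight-saving period (21 March – 12 October), so Ardarn Standard Time is on daylight time, UTC+02:00.
08:45 UTC + 2h = 10:45 Ardarn Standard Time.

10:45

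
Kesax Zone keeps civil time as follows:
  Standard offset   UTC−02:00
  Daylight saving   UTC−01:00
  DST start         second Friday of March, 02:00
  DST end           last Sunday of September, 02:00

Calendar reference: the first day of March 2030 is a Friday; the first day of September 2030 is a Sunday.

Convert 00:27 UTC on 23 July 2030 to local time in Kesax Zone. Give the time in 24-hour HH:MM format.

1 March 2030 is a Friday, so the first Friday is March 1 and the second is March 8.
1 September 2030 is a Sunday, so Sundays fall on 1, 8, 15, 22, 29; the last is September 29.
At the standard offset (UTC−02:00), 00:27 UTC − 2h = 22:27 Kesax Zone standard time (rolling into the previous day, 22 July 2030).
The standard-time date in Kesax Zone, 22 July 2030, lies within the daylight-saving period (8 March – 29 September), so Kesax Zone is on daylight time, UTC−01:00.
00:27 UTC − 1h = 23:27 local (rolling into the previous day, 22 July 2030).

23:27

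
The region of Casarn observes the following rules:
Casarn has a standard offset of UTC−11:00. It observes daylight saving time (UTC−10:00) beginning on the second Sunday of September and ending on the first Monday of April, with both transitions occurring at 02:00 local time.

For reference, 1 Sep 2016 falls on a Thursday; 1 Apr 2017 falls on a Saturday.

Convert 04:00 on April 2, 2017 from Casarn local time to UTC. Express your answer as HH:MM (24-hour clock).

14:00

1 September 2016 is a Thursday, so the first Sunday is September 4 and the second is September 11.
1 April 2017 is a Saturday, so the first Monday is April 3.
Daylight saving runs 11 September 2016 – 3 April 2017; April 2, 2017 is inside that window, so Casarn is at UTC−10:00.
04:00 local + 10h = 14:00 UTC.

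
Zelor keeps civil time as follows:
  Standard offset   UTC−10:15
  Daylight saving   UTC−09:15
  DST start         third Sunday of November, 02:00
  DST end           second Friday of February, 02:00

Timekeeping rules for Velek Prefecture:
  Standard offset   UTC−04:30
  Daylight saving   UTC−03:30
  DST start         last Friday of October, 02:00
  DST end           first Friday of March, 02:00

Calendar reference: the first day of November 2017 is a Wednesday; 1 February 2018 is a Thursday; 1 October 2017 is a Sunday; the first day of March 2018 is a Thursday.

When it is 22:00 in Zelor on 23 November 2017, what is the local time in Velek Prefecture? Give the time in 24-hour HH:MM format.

03:45

1 November 2017 is a Wednesday, so the first Sunday is November 5 and the third is November 19.
1 February 2018 is a Thursday, so the first Friday is February 2 and the second is February 9.
23 November 2017 falls between 19 November 2017 and 9 February 2018, so daylight saving is in effect and Zelor is at UTC−09:15.
22:00 Zelor + 9h15m = 07:15 UTC (rolling into the next day, 24 November 2017).
1 October 2017 is a Sunday, so Fridays fall on 6, 13, 20, 27; the last is October 27.
1 March 2018 is a Thursday, so the first Friday is March 2.
At the standard offset (UTC−04:30), 07:15 UTC − 4h30m = 02:45 Velek Prefecture standard time.
The standard-time date in Velek Prefecture, 24 November 2017, lies within the daylight-saving period (27 October 2017 – 2 March 2018), so Velek Prefecture is on daylight time, UTC−03:30.
07:15 UTC − 3h30m = 03:45 Velek Prefecture.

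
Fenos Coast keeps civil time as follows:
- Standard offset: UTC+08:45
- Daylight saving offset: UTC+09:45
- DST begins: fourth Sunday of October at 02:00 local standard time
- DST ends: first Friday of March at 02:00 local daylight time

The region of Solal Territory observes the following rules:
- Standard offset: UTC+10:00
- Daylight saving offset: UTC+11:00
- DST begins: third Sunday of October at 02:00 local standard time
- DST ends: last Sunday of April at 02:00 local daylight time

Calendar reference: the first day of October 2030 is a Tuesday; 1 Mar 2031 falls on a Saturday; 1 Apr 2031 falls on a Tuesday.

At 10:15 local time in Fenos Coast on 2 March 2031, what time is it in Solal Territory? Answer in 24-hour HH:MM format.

11:30

1 October 2030 is a Tuesday, so the first Sunday is October 6 and the fourth is October 27.
1 March 2031 is a Saturday, so the first Friday is March 7.
2 March 2031 lies within the daylight-saving period (27 October 2030 – 7 March 2031), so Fenos Coast is on daylight time, UTC+09:45.
10:15 Fenos Coast − 9h45m = 00:30 UTC.
1 October 2030 is a Tuesday, so the first Sunday is October 6 and the third is October 20.
1 April 2031 is a Tuesday, so Sundays fall on 6, 13, 20, 27; the last is April 27.
At the standard offset (UTC+10:00), 00:30 UTC + 10h = 10:30 Solal Territory standard time.
Daylight saving runs 20 October 2030 – 27 April 2031; the standard-time date in Solal Territory, 2 March 2031, is inside that window, so Solal Territory is at UTC+11:00.
00:30 UTC + 11h = 11:30 Solal Territory.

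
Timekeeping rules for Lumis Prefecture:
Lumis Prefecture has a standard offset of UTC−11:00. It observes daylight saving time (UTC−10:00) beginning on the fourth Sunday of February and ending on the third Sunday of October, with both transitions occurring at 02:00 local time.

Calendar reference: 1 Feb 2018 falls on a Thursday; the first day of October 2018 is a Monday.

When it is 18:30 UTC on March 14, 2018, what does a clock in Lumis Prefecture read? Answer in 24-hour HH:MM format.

08:30

1 February 2018 is a Thursday, so the first Sunday is February 4 and the fourth is February 25.
1 October 2018 is a Monday, so the first Sunday is October 7 and the third is October 21.
At the standard offset (UTC−11:00), 18:30 UTC − 11h = 07:30 Lumis Prefecture standard time.
Daylight saving runs 25 February – 21 October; the standard-time date in Lumis Prefecture, March 14, 2018, is inside that window, so Lumis Prefecture is at UTC−10:00.
18:30 UTC − 10h = 08:30 local.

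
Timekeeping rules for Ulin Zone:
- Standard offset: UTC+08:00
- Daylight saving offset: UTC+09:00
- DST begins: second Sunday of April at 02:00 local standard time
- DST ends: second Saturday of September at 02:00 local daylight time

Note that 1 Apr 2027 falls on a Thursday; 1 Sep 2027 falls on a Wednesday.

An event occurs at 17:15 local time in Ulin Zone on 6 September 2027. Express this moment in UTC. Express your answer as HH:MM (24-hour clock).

08:15

1 April 2027 is a Thursday, so the first Sunday is April 4 and the second is April 11.
1 September 2027 is a Wednesday, so the first Saturday is September 4 and the second is September 11.
6 September 2027 lies within the daylight-saving period (11 April – 11 September), so Ulin Zone is on daylight time, UTC+09:00.
17:15 local − 9h = 08:15 UTC.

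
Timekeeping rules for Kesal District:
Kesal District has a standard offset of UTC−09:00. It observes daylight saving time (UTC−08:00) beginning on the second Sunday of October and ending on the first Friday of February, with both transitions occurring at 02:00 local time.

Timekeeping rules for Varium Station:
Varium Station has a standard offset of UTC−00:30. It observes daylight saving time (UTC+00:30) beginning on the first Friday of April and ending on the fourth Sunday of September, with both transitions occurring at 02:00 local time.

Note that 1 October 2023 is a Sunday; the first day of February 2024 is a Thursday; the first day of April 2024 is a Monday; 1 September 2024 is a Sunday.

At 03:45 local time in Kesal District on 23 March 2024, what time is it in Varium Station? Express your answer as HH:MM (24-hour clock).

12:15

1 October 2023 is a Sunday, so the first Sunday is October 1 and the second is October 8.
1 February 2024 is a Thursday, so the first Friday is February 2.
23 March 2024 does not fall between 8 October 2023 and 2 February 2024, so daylight saving is not in effect and Kesal District is at UTC−09:00.
03:45 Kesal District + 9h = 12:45 UTC.
1 April 2024 is a Monday, so the first Friday is April 5.
1 September 2024 is a Sunday, so the first Sunday is September 1 and the fourth is September 22.
At the standard offset (UTC−00:30), 12:45 UTC − 0h30m = 12:15 Varium Station standard time.
The standard-time date in Varium Station, 23 March 2024, is outside the daylight-saving period (5 April – 22 September), so Varium Station is on standard time, UTC−00:30.
12:45 UTC − 0h30m = 12:15 Varium Station.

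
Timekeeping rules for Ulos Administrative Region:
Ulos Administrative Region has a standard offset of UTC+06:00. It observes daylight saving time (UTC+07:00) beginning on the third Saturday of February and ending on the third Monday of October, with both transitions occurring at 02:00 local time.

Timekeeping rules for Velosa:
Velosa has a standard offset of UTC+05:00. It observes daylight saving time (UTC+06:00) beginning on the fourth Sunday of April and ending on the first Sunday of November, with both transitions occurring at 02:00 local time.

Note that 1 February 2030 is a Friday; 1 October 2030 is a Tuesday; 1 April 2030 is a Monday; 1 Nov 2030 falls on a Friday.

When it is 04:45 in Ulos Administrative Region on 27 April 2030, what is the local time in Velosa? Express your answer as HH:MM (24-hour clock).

1 February 2030 is a Friday, so the first Saturday is February 2 and the third is February 16.
1 October 2030 is a Tuesday, so the first Monday is October 7 and the third is October 21.
Daylight saving runs 16 February – 21 October; 27 April 2030 is inside that window, so Ulos Administrative Region is at UTC+07:00.
04:45 Ulos Administrative Region − 7h = 21:45 UTC (rolling into the previous day, 26 April 2030).
1 April 2030 is a Monday, so the first Sunday is April 7 and the fourth is April 28.
1 November 2030 is a Friday, so the first Sunday is November 3.
At the standard offset (UTC+05:00), 21:45 UTC + 5h = 02:45 Velosa standard time (rolling into the next day, 27 April 2030).
The standard-time date in Velosa, 27 April 2030, does not fall between 28 April and 3 November, so daylight saving is not in effect and Velosa is at UTC+05:00.
21:45 UTC + 5h = 02:45 Velosa (rolling into the next day, 27 April 2030).

02:45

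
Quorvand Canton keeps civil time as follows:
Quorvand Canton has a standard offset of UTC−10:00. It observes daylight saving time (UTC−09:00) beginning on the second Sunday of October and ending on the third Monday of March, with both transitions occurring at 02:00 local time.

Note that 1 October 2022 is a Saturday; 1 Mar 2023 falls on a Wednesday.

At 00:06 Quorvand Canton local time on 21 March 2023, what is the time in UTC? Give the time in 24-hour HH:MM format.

10:06

1 October 2022 is a Saturday, so the first Sunday is October 2 and the second is October 9.
1 March 2023 is a Wednesday, so the first Monday is March 6 and the third is March 20.
Daylight saving runs 9 October 2022 – 20 March 2023; 21 March 2023 is outside that window, so Quorvand Canton is on standard time at UTC−10:00.
00:06 local + 10h = 10:06 UTC.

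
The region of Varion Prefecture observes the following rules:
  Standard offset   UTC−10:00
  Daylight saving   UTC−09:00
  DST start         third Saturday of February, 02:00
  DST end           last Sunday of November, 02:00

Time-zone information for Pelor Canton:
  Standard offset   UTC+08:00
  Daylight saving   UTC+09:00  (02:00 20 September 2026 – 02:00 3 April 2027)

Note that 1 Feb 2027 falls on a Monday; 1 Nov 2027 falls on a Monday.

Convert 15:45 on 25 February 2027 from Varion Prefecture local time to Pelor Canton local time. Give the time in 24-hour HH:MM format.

1 February 2027 is a Monday, so the first Saturday is February 6 and the third is February 20.
1 November 2027 is a Monday, so Sundays fall on 7, 14, 21, 28; the last is November 28.
Daylight saving runs 20 February – 28 November; 25 February 2027 is inside that window, so Varion Prefecture is at UTC−09:00.
15:45 Varion Prefecture + 9h = 00:45 UTC (rolling into the next day, 26 February 2027).
At the standard offset (UTC+08:00), 00:45 UTC + 8h = 08:45 Pelor Canton standard time.
The standard-time date in Pelor Canton, 26 February 2027, lies within the daylight-saving period (20 September 2026 – 3 April 2027), so Pelor Canton is on daylight time, UTC+09:00.
00:45 UTC + 9h = 09:45 Pelor Canton.

09:45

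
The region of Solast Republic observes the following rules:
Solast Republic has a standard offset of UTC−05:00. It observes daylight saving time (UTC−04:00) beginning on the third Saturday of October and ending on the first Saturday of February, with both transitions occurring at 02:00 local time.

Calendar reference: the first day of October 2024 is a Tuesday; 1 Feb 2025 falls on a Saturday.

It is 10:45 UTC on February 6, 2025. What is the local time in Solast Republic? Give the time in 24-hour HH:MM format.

05:45

1 October 2024 is a Tuesday, so the first Saturday is October 5 and the third is October 19.
1 February 2025 is a Saturday, so the first Saturday is February 1.
At the standard offset (UTC−05:00), 10:45 UTC − 5h = 05:45 Solast Republic standard time.
Daylight saving runs 19 October 2024 – 1 February 2025; the standard-time date in Solast Republic, February 6, 2025, is outside that window, so Solast Republic is on standard time at UTC−05:00.
10:45 UTC − 5h = 05:45 local.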